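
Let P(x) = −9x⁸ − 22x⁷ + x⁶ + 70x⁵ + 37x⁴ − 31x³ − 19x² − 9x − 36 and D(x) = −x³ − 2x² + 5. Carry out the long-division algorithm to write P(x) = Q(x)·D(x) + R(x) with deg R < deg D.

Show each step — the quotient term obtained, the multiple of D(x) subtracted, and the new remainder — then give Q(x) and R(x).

Step 1: lead(−9x⁸ − 22x⁷ + x⁶ + 70x⁵ + 37x⁴ − 31x³ − 19x² − 9x − 36) ÷ lead(D) = −9x⁸ ÷ −x³ = 9x⁵. Subtract (9x⁵)·D = −9x⁸ − 18x⁷ + 45x⁵. Remainder: −4x⁷ + x⁶ + 25x⁵ + 37x⁴ − 31x³ − 19x² − 9x − 36.
Step 2: lead(−4x⁷ + x⁶ + 25x⁵ + 37x⁴ − 31x³ − 19x² − 9x − 36) ÷ lead(D) = −4x⁷ ÷ −x³ = 4x⁴. Subtract (4x⁴)·D = −4x⁷ − 8x⁶ + 20x⁴. Remainder: 9x⁶ + 25x⁵ + 17x⁴ − 31x³ − 19x² − 9x − 36.
Step 3: lead(9x⁶ + 25x⁵ + 17x⁴ − 31x³ − 19x² − 9x − 36) ÷ lead(D) = 9x⁶ ÷ −x³ = −9x³. Subtract (−9x³)·D = 9x⁶ + 18x⁵ − 45x³. Remainder: 7x⁵ + 17x⁴ + 14x³ − 19x² − 9x − 36.
Step 4: lead(7x⁵ + 17x⁴ + 14x³ − 19x² − 9x − 36) ÷ lead(D) = 7x⁵ ÷ −x³ = −7x². Subtract (−7x²)·D = 7x⁵ + 14x⁴ − 35x². Remainder: 3x⁴ + 14x³ + 16x² − 9x − 36.
Step 5: lead(3x⁴ + 14x³ + 16x² − 9x − 36) ÷ lead(D) = 3x⁴ ÷ −x³ = −3x. Subtract (−3x)·D = 3x⁴ + 6x³ − 15x. Remainder: 8x³ + 16x² + 6x − 36.
Step 6: lead(8x³ + 16x² + 6x − 36) ÷ lead(D) = 8x³ ÷ −x³ = −8. Subtract (−8)·D = 8x³ + 16x² − 40. Remainder: 6x + 4.

Q(x) = 9x⁵ + 4x⁴ − 9x³ − 7x² − 3x − 8; R(x) = 6x + 4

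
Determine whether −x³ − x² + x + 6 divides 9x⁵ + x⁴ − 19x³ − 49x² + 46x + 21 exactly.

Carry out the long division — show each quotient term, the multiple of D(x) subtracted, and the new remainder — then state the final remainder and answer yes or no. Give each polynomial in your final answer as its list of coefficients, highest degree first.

Step 1: lead(9x⁵ + x⁴ − 19x³ − 49x² + 46x + 21) ÷ lead(D) = 9x⁵ ÷ −x³ = −9x². Subtract (−9x²)·D = 9x⁵ + 9x⁴ − 9x³ − 54x². Remainder: −8x⁴ − 10x³ + 5x² + 46x + 21.
Step 2: lead(−8x⁴ − 10x³ + 5x² + 46x + 21) ÷ lead(D) = −8x⁴ ÷ −x³ = 8x. Subtract (8x)·D = −8x⁴ − 8x³ + 8x² + 48x. Remainder: −2x³ − 3x² − 2x + 21.
Step 3: lead(−2x³ − 3x² − 2x + 21) ÷ lead(D) = −2x³ ÷ −x³ = 2. Subtract (2)·D = −2x³ − 2x² + 2x + 12. Remainder: −x² − 4x + 9.

R = [-1, -4, 9], so D(x) is not a factor of P(x). no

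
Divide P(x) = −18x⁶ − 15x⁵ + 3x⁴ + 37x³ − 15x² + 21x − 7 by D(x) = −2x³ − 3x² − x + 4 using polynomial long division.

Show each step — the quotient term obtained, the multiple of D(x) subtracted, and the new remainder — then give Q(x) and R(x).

Q(x) = 9x³ − 6x² + 3x − 2; R(x) = 6x² + 7x + 1

Step 1: lead(−18x⁶ − 15x⁵ + 3x⁴ + 37x³ − 15x² + 21x − 7) ÷ lead(D) = −18x⁶ ÷ −2x³ = 9x³. Subtract (9x³)·D = −18x⁶ − 27x⁵ − 9x⁴ + 36x³. Remainder: 12x⁵ + 12x⁴ + x³ − 15x² + 21x − 7.
Step 2: lead(12x⁵ + 12x⁴ + x³ − 15x² + 21x − 7) ÷ lead(D) = 12x⁵ ÷ −2x³ = −6x². Subtract (−6x²)·D = 12x⁵ + 18x⁴ + 6x³ − 24x². Remainder: −6x⁴ − 5x³ + 9x² + 21x − 7.
Step 3: lead(−6x⁴ − 5x³ + 9x² + 21x − 7) ÷ lead(D) = −6x⁴ ÷ −2x³ = 3x. Subtract (3x)·D = −6x⁴ − 9x³ − 3x² + 12x. Remainder: 4x³ + 12x² + 9x − 7.
Step 4: lead(4x³ + 12x² + 9x − 7) ÷ lead(D) = 4x³ ÷ −2x³ = −2. Subtract (−2)·D = 4x³ + 6x² + 2x − 8. Remainder: 6x² + 7x + 1.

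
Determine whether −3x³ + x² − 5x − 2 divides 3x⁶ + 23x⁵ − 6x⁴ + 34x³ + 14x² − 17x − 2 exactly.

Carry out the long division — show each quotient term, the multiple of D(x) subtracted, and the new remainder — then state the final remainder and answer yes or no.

Step 1: lead(3x⁶ + 23x⁵ − 6x⁴ + 34x³ + 14x² − 17x − 2) ÷ lead(D) = 3x⁶ ÷ −3x³ = −x³. Subtract (−x³)·D = 3x⁶ − x⁵ + 5x⁴ + 2x³. Remainder: 24x⁵ − 11x⁴ + 32x³ + 14x² − 17x − 2.
Step 2: lead(24x⁵ − 11x⁴ + 32x³ + 14x² − 17x − 2) ÷ lead(D) = 24x⁵ ÷ −3x³ = −8x². Subtract (−8x²)·D = 24x⁵ − 8x⁴ + 40x³ + 16x². Remainder: −3x⁴ − 8x³ − 2x² − 17x − 2.
Step 3: lead(−3x⁴ − 8x³ − 2x² − 17x − 2) ÷ lead(D) = −3x⁴ ÷ −3x³ = x. Subtract (x)·D = −3x⁴ + x³ − 5x² − 2x. Remainder: −9x³ + 3x² − 15x − 2.
Step 4: lead(−9x³ + 3x² − 15x − 2) ÷ lead(D) = −9x³ ÷ −3x³ = 3. Subtract (3)·D = −9x³ + 3x² − 15x − 6. Remainder: 4.

R(x) = 4, so D(x) is not a factor of P(x). no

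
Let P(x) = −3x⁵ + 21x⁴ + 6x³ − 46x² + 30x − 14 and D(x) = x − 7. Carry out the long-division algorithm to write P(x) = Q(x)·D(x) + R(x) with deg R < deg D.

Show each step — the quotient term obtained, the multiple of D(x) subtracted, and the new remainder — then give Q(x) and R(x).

Q(x) = −3x⁴ + 6x² − 4x + 2; R(x) = 0

Step 1: lead(−3x⁵ + 21x⁴ + 6x³ − 46x² + 30x − 14) ÷ lead(D) = −3x⁵ ÷ x = −3x⁴. Subtract (−3x⁴)·D = −3x⁵ + 21x⁴. Remainder: 6x³ − 46x² + 30x − 14.
Step 2: lead(6x³ − 46x² + 30x − 14) ÷ lead(D) = 6x³ ÷ x = 6x². Subtract (6x²)·D = 6x³ − 42x². Remainder: −4x² + 30x − 14.
Step 3: lead(−4x² + 30x − 14) ÷ lead(D) = −4x² ÷ x = −4x. Subtract (−4x)·D = −4x² + 28x. Remainder: 2x − 14.
Step 4: lead(2x − 14) ÷ lead(D) = 2x ÷ x = 2. Subtract (2)·D = 2x − 14. Remainder: 0.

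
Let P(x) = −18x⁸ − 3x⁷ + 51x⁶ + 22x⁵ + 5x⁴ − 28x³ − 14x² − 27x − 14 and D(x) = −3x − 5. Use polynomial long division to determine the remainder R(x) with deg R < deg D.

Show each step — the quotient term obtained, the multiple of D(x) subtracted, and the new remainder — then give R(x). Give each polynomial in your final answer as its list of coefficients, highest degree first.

Step 1: lead(−18x⁸ − 3x⁷ + 51x⁶ + 22x⁵ + 5x⁴ − 28x³ − 14x² − 27x − 14) ÷ lead(D) = −18x⁸ ÷ −3x = 6x⁷. Subtract (6x⁷)·D = −18x⁸ − 30x⁷. Remainder: 27x⁷ + 51x⁶ + 22x⁵ + 5x⁴ − 28x³ − 14x² − 27x − 14.
Step 2: lead(27x⁷ + 51x⁶ + 22x⁵ + 5x⁴ − 28x³ − 14x² − 27x − 14) ÷ lead(D) = 27x⁷ ÷ −3x = −9x⁶. Subtract (−9x⁶)·D = 27x⁷ + 45x⁶. Remainder: 6x⁶ + 22x⁵ + 5x⁴ − 28x³ − 14x² − 27x − 14.
Step 3: lead(6x⁶ + 22x⁵ + 5x⁴ − 28x³ − 14x² − 27x − 14) ÷ lead(D) = 6x⁶ ÷ −3x = −2x⁵. Subtract (−2x⁵)·D = 6x⁶ + 10x⁵. Remainder: 12x⁵ + 5x⁴ − 28x³ − 14x² − 27x − 14.
Step 4: lead(12x⁵ + 5x⁴ − 28x³ − 14x² − 27x − 14) ÷ lead(D) = 12x⁵ ÷ −3x = −4x⁴. Subtract (−4x⁴)·D = 12x⁵ + 20x⁴. Remainder: −15x⁴ − 28x³ − 14x² − 27x − 14.
Step 5: lead(−15x⁴ − 28x³ − 14x² − 27x − 14) ÷ lead(D) = −15x⁴ ÷ −3x = 5x³. Subtract (5x³)·D = −15x⁴ − 25x³. Remainder: −3x³ − 14x² − 27x − 14.
Step 6: lead(−3x³ − 14x² − 27x − 14) ÷ lead(D) = −3x³ ÷ −3x = x². Subtract (x²)·D = −3x³ − 5x². Remainder: −9x² − 27x − 14.
Step 7: lead(−9x² − 27x − 14) ÷ lead(D) = −9x² ÷ −3x = 3x. Subtract (3x)·D = −9x² − 15x. Remainder: −12x − 14.
Step 8: lead(−12x − 14) ÷ lead(D) = −12x ÷ −3x = 4. Subtract (4)·D = −12x − 20. Remainder: 6.

R = [6]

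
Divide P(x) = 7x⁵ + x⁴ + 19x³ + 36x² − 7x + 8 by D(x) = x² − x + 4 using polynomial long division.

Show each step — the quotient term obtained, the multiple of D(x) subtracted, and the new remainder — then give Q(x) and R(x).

Step 1: lead(7x⁵ + x⁴ + 19x³ + 36x² − 7x + 8) ÷ lead(D) = 7x⁵ ÷ x² = 7x³. Subtract (7x³)·D = 7x⁵ − 7x⁴ + 28x³. Remainder: 8x⁴ − 9x³ + 36x² − 7x + 8.
Step 2: lead(8x⁴ − 9x³ + 36x² − 7x + 8) ÷ lead(D) = 8x⁴ ÷ x² = 8x². Subtract (8x²)·D = 8x⁴ − 8x³ + 32x². Remainder: −x³ + 4x² − 7x + 8.
Step 3: lead(−x³ + 4x² − 7x + 8) ÷ lead(D) = −x³ ÷ x² = −x. Subtract (−x)·D = −x³ + x² − 4x. Remainder: 3x² − 3x + 8.
Step 4: lead(3x² − 3x + 8) ÷ lead(D) = 3x² ÷ x² = 3. Subtract (3)·D = 3x² − 3x + 12. Remainder: −4.

Q(x) = 7x³ + 8x² − x + 3; R(x) = −4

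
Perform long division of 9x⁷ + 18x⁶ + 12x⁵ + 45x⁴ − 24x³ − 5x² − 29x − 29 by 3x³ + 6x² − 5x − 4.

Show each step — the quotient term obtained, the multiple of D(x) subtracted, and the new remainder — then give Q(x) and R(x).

Step 1: lead(9x⁷ + 18x⁶ + 12x⁵ + 45x⁴ − 24x³ − 5x² − 29x − 29) ÷ lead(D) = 9x⁷ ÷ 3x³ = 3x⁴. Subtract (3x⁴)·D = 9x⁷ + 18x⁶ − 15x⁵ − 12x⁴. Remainder: 27x⁵ + 57x⁴ − 24x³ − 5x² − 29x − 29.
Step 2: lead(27x⁵ + 57x⁴ − 24x³ − 5x² − 29x − 29) ÷ lead(D) = 27x⁵ ÷ 3x³ = 9x². Subtract (9x²)·D = 27x⁵ + 54x⁴ − 45x³ − 36x². Remainder: 3x⁴ + 21x³ + 31x² − 29x − 29.
Step 3: lead(3x⁴ + 21x³ + 31x² − 29x − 29) ÷ lead(D) = 3x⁴ ÷ 3x³ = x. Subtract (x)·D = 3x⁴ + 6x³ − 5x² − 4x. Remainder: 15x³ + 36x² − 25x − 29.
Step 4: lead(15x³ + 36x² − 25x − 29) ÷ lead(D) = 15x³ ÷ 3x³ = 5. Subtract (5)·D = 15x³ + 30x² − 25x − 20. Remainder: 6x² − 9.

Q(x) = 3x⁴ + 9x² + x + 5; R(x) = 6x² − 9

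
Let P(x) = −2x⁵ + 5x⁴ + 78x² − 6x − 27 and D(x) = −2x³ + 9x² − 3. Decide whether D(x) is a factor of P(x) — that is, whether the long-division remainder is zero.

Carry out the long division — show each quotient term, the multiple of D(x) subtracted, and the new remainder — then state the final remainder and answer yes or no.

R(x) = 0, so D(x) is a factor of P(x). yes

Step 1: lead(−2x⁵ + 5x⁴ + 78x² − 6x − 27) ÷ lead(D) = −2x⁵ ÷ −2x³ = x². Subtract (x²)·D = −2x⁵ + 9x⁴ − 3x². Remainder: −4x⁴ + 81x² − 6x − 27.
Step 2: lead(−4x⁴ + 81x² − 6x − 27) ÷ lead(D) = −4x⁴ ÷ −2x³ = 2x. Subtract (2x)·D = −4x⁴ + 18x³ − 6x. Remainder: −18x³ + 81x² − 27.
Step 3: lead(−18x³ + 81x² − 27) ÷ lead(D) = −18x³ ÷ −2x³ = 9. Subtract (9)·D = −18x³ + 81x² − 27. Remainder: 0.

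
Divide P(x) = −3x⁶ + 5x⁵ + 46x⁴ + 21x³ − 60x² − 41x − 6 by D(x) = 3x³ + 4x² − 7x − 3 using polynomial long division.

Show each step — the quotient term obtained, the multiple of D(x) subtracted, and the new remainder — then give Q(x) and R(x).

Step 1: lead(−3x⁶ + 5x⁵ + 46x⁴ + 21x³ − 60x² − 41x − 6) ÷ lead(D) = −3x⁶ ÷ 3x³ = −x³. Subtract (−x³)·D = −3x⁶ − 4x⁵ + 7x⁴ + 3x³. Remainder: 9x⁵ + 39x⁴ + 18x³ − 60x² − 41x − 6.
Step 2: lead(9x⁵ + 39x⁴ + 18x³ − 60x² − 41x − 6) ÷ lead(D) = 9x⁵ ÷ 3x³ = 3x². Subtract (3x²)·D = 9x⁵ + 12x⁴ − 21x³ − 9x². Remainder: 27x⁴ + 39x³ − 51x² − 41x − 6.
Step 3: lead(27x⁴ + 39x³ − 51x² − 41x − 6) ÷ lead(D) = 27x⁴ ÷ 3x³ = 9x. Subtract (9x)·D = 27x⁴ + 36x³ − 63x² − 27x. Remainder: 3x³ + 12x² − 14x − 6.
Step 4: lead(3x³ + 12x² − 14x − 6) ÷ lead(D) = 3x³ ÷ 3x³ = 1. Subtract (1)·D = 3x³ + 4x² − 7x − 3. Remainder: 8x² − 7x − 3.

Q(x) = −x³ + 3x² + 9x + 1; R(x) = 8x² − 7x − 3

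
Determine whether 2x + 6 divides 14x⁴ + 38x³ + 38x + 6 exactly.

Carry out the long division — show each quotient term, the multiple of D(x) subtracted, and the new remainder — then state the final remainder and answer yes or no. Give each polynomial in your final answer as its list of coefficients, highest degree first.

Step 1: lead(14x⁴ + 38x³ + 38x + 6) ÷ lead(D) = 14x⁴ ÷ 2x = 7x³. Subtract (7x³)·D = 14x⁴ + 42x³. Remainder: −4x³ + 38x + 6.
Step 2: lead(−4x³ + 38x + 6) ÷ lead(D) = −4x³ ÷ 2x = −2x². Subtract (−2x²)·D = −4x³ − 12x². Remainder: 12x² + 38x + 6.
Step 3: lead(12x² + 38x + 6) ÷ lead(D) = 12x² ÷ 2x = 6x. Subtract (6x)·D = 12x² + 36x. Remainder: 2x + 6.
Step 4: lead(2x + 6) ÷ lead(D) = 2x ÷ 2x = 1. Subtract (1)·D = 2x + 6. Remainder: 0.

R = [0], so D(x) is a factor of P(x). yes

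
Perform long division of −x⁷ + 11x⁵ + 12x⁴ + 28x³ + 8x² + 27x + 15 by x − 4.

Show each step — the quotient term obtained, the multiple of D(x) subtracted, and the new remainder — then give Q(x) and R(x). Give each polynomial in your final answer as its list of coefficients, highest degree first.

Q = [-1, -4, -5, -8, -4, -8, -5]; R = [-5]

Step 1: lead(−x⁷ + 11x⁵ + 12x⁴ + 28x³ + 8x² + 27x + 15) ÷ lead(D) = −x⁷ ÷ x = −x⁶. Subtract (−x⁶)·D = −x⁷ + 4x⁶. Remainder: −4x⁶ + 11x⁵ + 12x⁴ + 28x³ + 8x² + 27x + 15.
Step 2: lead(−4x⁶ + 11x⁵ + 12x⁴ + 28x³ + 8x² + 27x + 15) ÷ lead(D) = −4x⁶ ÷ x = −4x⁵. Subtract (−4x⁵)·D = −4x⁶ + 16x⁵. Remainder: −5x⁵ + 12x⁴ + 28x³ + 8x² + 27x + 15.
Step 3: lead(−5x⁵ + 12x⁴ + 28x³ + 8x² + 27x + 15) ÷ lead(D) = −5x⁵ ÷ x = −5x⁴. Subtract (−5x⁴)·D = −5x⁵ + 20x⁴. Remainder: −8x⁴ + 28x³ + 8x² + 27x + 15.
Step 4: lead(−8x⁴ + 28x³ + 8x² + 27x + 15) ÷ lead(D) = −8x⁴ ÷ x = −8x³. Subtract (−8x³)·D = −8x⁴ + 32x³. Remainder: −4x³ + 8x² + 27x + 15.
Step 5: lead(−4x³ + 8x² + 27x + 15) ÷ lead(D) = −4x³ ÷ x = −4x². Subtract (−4x²)·D = −4x³ + 16x². Remainder: −8x² + 27x + 15.
Step 6: lead(−8x² + 27x + 15) ÷ lead(D) = −8x² ÷ x = −8x. Subtract (−8x)·D = −8x² + 32x. Remainder: −5x + 15.
Step 7: lead(−5x + 15) ÷ lead(D) = −5x ÷ x = −5. Subtract (−5)·D = −5x + 20. Remainder: −5.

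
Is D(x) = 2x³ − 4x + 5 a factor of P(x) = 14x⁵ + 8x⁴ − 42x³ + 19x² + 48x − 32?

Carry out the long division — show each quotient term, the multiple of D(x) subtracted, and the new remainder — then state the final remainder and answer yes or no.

Step 1: lead(14x⁵ + 8x⁴ − 42x³ + 19x² + 48x − 32) ÷ lead(D) = 14x⁵ ÷ 2x³ = 7x². Subtract (7x²)·D = 14x⁵ − 28x³ + 35x². Remainder: 8x⁴ − 14x³ − 16x² + 48x − 32.
Step 2: lead(8x⁴ − 14x³ − 16x² + 48x − 32) ÷ lead(D) = 8x⁴ ÷ 2x³ = 4x. Subtract (4x)·D = 8x⁴ − 16x² + 20x. Remainder: −14x³ + 28x − 32.
Step 3: lead(−14x³ + 28x − 32) ÷ lead(D) = −14x³ ÷ 2x³ = −7. Subtract (−7)·D = −14x³ + 28x − 35. Remainder: 3.

R(x) = 3, so D(x) is not a factor of P(x). no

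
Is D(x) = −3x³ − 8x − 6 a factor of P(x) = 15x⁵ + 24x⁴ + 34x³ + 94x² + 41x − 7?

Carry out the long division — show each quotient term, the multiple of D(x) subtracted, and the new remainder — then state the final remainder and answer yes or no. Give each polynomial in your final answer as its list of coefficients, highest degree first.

R = [9, 5], so D(x) is not a factor of P(x). no

Step 1: lead(15x⁵ + 24x⁴ + 34x³ + 94x² + 41x − 7) ÷ lead(D) = 15x⁵ ÷ −3x³ = −5x². Subtract (−5x²)·D = 15x⁵ + 40x³ + 30x². Remainder: 24x⁴ − 6x³ + 64x² + 41x − 7.
Step 2: lead(24x⁴ − 6x³ + 64x² + 41x − 7) ÷ lead(D) = 24x⁴ ÷ −3x³ = −8x. Subtract (−8x)·D = 24x⁴ + 64x² + 48x. Remainder: −6x³ − 7x − 7.
Step 3: lead(−6x³ − 7x − 7) ÷ lead(D) = −6x³ ÷ −3x³ = 2. Subtract (2)·D = −6x³ − 16x − 12. Remainder: 9x + 5.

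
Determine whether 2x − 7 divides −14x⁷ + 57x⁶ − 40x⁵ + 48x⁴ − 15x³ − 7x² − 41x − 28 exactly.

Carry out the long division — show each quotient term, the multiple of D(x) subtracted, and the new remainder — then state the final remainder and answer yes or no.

Step 1: lead(−14x⁷ + 57x⁶ − 40x⁵ + 48x⁴ − 15x³ − 7x² − 41x − 28) ÷ lead(D) = −14x⁷ ÷ 2x = −7x⁶. Subtract (−7x⁶)·D = −14x⁷ + 49x⁶. Remainder: 8x⁶ − 40x⁵ + 48x⁴ − 15x³ − 7x² − 41x − 28.
Step 2: lead(8x⁶ − 40x⁵ + 48x⁴ − 15x³ − 7x² − 41x − 28) ÷ lead(D) = 8x⁶ ÷ 2x = 4x⁵. Subtract (4x⁵)·D = 8x⁶ − 28x⁵. Remainder: −12x⁵ + 48x⁴ − 15x³ − 7x² − 41x − 28.
Step 3: lead(−12x⁵ + 48x⁴ − 15x³ − 7x² − 41x − 28) ÷ lead(D) = −12x⁵ ÷ 2x = −6x⁴. Subtract (−6x⁴)·D = −12x⁵ + 42x⁴. Remainder: 6x⁴ − 15x³ − 7x² − 41x − 28.
Step 4: lead(6x⁴ − 15x³ − 7x² − 41x − 28) ÷ lead(D) = 6x⁴ ÷ 2x = 3x³. Subtract (3x³)·D = 6x⁴ − 21x³. Remainder: 6x³ − 7x² − 41x − 28.
Step 5: lead(6x³ − 7x² − 41x − 28) ÷ lead(D) = 6x³ ÷ 2x = 3x². Subtract (3x²)·D = 6x³ − 21x². Remainder: 14x² − 41x − 28.
Step 6: lead(14x² − 41x − 28) ÷ lead(D) = 14x² ÷ 2x = 7x. Subtract (7x)·D = 14x² − 49x. Remainder: 8x − 28.
Step 7: lead(8x − 28) ÷ lead(D) = 8x ÷ 2x = 4. Subtract (4)·D = 8x − 28. Remainder: 0.

R(x) = 0, so D(x) is a factor of P(x). yes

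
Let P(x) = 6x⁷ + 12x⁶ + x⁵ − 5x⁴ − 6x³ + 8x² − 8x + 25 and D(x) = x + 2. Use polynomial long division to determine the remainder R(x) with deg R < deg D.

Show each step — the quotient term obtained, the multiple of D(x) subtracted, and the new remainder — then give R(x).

R(x) = 9

Step 1: lead(6x⁷ + 12x⁶ + x⁵ − 5x⁴ − 6x³ + 8x² − 8x + 25) ÷ lead(D) = 6x⁷ ÷ x = 6x⁶. Subtract (6x⁶)·D = 6x⁷ + 12x⁶. Remainder: x⁵ − 5x⁴ − 6x³ + 8x² − 8x + 25.
Step 2: lead(x⁵ − 5x⁴ − 6x³ + 8x² − 8x + 25) ÷ lead(D) = x⁵ ÷ x = x⁴. Subtract (x⁴)·D = x⁵ + 2x⁴. Remainder: −7x⁴ − 6x³ + 8x² − 8x + 25.
Step 3: lead(−7x⁴ − 6x³ + 8x² − 8x + 25) ÷ lead(D) = −7x⁴ ÷ x = −7x³. Subtract (−7x³)·D = −7x⁴ − 14x³. Remainder: 8x³ + 8x² − 8x + 25.
Step 4: lead(8x³ + 8x² − 8x + 25) ÷ lead(D) = 8x³ ÷ x = 8x². Subtract (8x²)·D = 8x³ + 16x². Remainder: −8x² − 8x + 25.
Step 5: lead(−8x² − 8x + 25) ÷ lead(D) = −8x² ÷ x = −8x. Subtract (−8x)·D = −8x² − 16x. Remainder: 8x + 25.
Step 6: lead(8x + 25) ÷ lead(D) = 8x ÷ x = 8. Subtract (8)·D = 8x + 16. Remainder: 9.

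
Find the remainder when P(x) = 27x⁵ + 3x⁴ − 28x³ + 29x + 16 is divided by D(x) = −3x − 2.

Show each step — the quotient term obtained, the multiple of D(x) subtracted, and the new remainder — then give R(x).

R(x) = 2

Step 1: lead(27x⁵ + 3x⁴ − 28x³ + 29x + 16) ÷ lead(D) = 27x⁵ ÷ −3x = −9x⁴. Subtract (−9x⁴)·D = 27x⁵ + 18x⁴. Remainder: −15x⁴ − 28x³ + 29x + 16.
Step 2: lead(−15x⁴ − 28x³ + 29x + 16) ÷ lead(D) = −15x⁴ ÷ −3x = 5x³. Subtract (5x³)·D = −15x⁴ − 10x³. Remainder: −18x³ + 29x + 16.
Step 3: lead(−18x³ + 29x + 16) ÷ lead(D) = −18x³ ÷ −3x = 6x². Subtract (6x²)·D = −18x³ − 12x². Remainder: 12x² + 29x + 16.
Step 4: lead(12x² + 29x + 16) ÷ lead(D) = 12x² ÷ −3x = −4x. Subtract (−4x)·D = 12x² + 8x. Remainder: 21x + 16.
Step 5: lead(21x + 16) ÷ lead(D) = 21x ÷ −3x = −7. Subtract (−7)·D = 21x + 14. Remainder: 2.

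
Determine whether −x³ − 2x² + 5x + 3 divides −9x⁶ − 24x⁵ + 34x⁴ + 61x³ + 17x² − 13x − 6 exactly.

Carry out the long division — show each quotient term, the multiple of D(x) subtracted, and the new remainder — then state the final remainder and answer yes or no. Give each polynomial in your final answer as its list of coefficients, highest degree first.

R = [0], so D(x) is a factor of P(x). yes

Step 1: lead(−9x⁶ − 24x⁵ + 34x⁴ + 61x³ + 17x² − 13x − 6) ÷ lead(D) = −9x⁶ ÷ −x³ = 9x³. Subtract (9x³)·D = −9x⁶ − 18x⁵ + 45x⁴ + 27x³. Remainder: −6x⁵ − 11x⁴ + 34x³ + 17x² − 13x − 6.
Step 2: lead(−6x⁵ − 11x⁴ + 34x³ + 17x² − 13x − 6) ÷ lead(D) = −6x⁵ ÷ −x³ = 6x². Subtract (6x²)·D = −6x⁵ − 12x⁴ + 30x³ + 18x². Remainder: x⁴ + 4x³ − x² − 13x − 6.
Step 3: lead(x⁴ + 4x³ − x² − 13x − 6) ÷ lead(D) = x⁴ ÷ −x³ = −x. Subtract (−x)·D = x⁴ + 2x³ − 5x² − 3x. Remainder: 2x³ + 4x² − 10x − 6.
Step 4: lead(2x³ + 4x² − 10x − 6) ÷ lead(D) = 2x³ ÷ −x³ = −2. Subtract (−2)·D = 2x³ + 4x² − 10x − 6. Remainder: 0.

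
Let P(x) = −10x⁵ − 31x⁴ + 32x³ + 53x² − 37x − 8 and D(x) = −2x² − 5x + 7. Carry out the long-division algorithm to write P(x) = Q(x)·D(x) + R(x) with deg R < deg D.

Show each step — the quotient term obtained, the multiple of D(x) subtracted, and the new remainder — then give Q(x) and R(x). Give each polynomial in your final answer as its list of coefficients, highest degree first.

Q = [5, 3, -6, -1]; R = [-1]

Step 1: lead(−10x⁵ − 31x⁴ + 32x³ + 53x² − 37x − 8) ÷ lead(D) = −10x⁵ ÷ −2x² = 5x³. Subtract (5x³)·D = −10x⁵ − 25x⁴ + 35x³. Remainder: −6x⁴ − 3x³ + 53x² − 37x − 8.
Step 2: lead(−6x⁴ − 3x³ + 53x² − 37x − 8) ÷ lead(D) = −6x⁴ ÷ −2x² = 3x². Subtract (3x²)·D = −6x⁴ − 15x³ + 21x². Remainder: 12x³ + 32x² − 37x − 8.
Step 3: lead(12x³ + 32x² − 37x − 8) ÷ lead(D) = 12x³ ÷ −2x² = −6x. Subtract (−6x)·D = 12x³ + 30x² − 42x. Remainder: 2x² + 5x − 8.
Step 4: lead(2x² + 5x − 8) ÷ lead(D) = 2x² ÷ −2x² = −1. Subtract (−1)·D = 2x² + 5x − 7. Remainder: −1.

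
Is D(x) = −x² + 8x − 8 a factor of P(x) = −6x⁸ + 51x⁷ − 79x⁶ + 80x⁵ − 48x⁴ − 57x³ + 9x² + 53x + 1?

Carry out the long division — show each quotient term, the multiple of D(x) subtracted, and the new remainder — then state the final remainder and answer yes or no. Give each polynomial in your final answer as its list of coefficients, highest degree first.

R = [5, -7], so D(x) is not a factor of P(x). no

Step 1: lead(−6x⁸ + 51x⁷ − 79x⁶ + 80x⁵ − 48x⁴ − 57x³ + 9x² + 53x + 1) ÷ lead(D) = −6x⁸ ÷ −x² = 6x⁶. Subtract (6x⁶)·D = −6x⁸ + 48x⁷ − 48x⁶. Remainder: 3x⁷ − 31x⁶ + 80x⁵ − 48x⁴ − 57x³ + 9x² + 53x + 1.
Step 2: lead(3x⁷ − 31x⁶ + 80x⁵ − 48x⁴ − 57x³ + 9x² + 53x + 1) ÷ lead(D) = 3x⁷ ÷ −x² = −3x⁵. Subtract (−3x⁵)·D = 3x⁷ − 24x⁶ + 24x⁵. Remainder: −7x⁶ + 56x⁵ − 48x⁴ − 57x³ + 9x² + 53x + 1.
Step 3: lead(−7x⁶ + 56x⁵ − 48x⁴ − 57x³ + 9x² + 53x + 1) ÷ lead(D) = −7x⁶ ÷ −x² = 7x⁴. Subtract (7x⁴)·D = −7x⁶ + 56x⁵ − 56x⁴. Remainder: 8x⁴ − 57x³ + 9x² + 53x + 1.
Step 4: lead(8x⁴ − 57x³ + 9x² + 53x + 1) ÷ lead(D) = 8x⁴ ÷ −x² = −8x². Subtract (−8x²)·D = 8x⁴ − 64x³ + 64x². Remainder: 7x³ − 55x² + 53x + 1.
Step 5: lead(7x³ − 55x² + 53x + 1) ÷ lead(D) = 7x³ ÷ −x² = −7x. Subtract (−7x)·D = 7x³ − 56x² + 56x. Remainder: x² − 3x + 1.
Step 6: lead(x² − 3x + 1) ÷ lead(D) = x² ÷ −x² = −1. Subtract (−1)·D = x² − 8x + 8. Remainder: 5x − 7.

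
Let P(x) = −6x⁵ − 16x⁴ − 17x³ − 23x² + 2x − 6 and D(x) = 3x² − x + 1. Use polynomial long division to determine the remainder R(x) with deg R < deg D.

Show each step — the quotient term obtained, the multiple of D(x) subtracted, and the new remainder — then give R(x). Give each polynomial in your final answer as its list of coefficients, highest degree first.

R = [1, 2]

Step 1: lead(−6x⁵ − 16x⁴ − 17x³ − 23x² + 2x − 6) ÷ lead(D) = −6x⁵ ÷ 3x² = −2x³. Subtract (−2x³)·D = −6x⁵ + 2x⁴ − 2x³. Remainder: −18x⁴ − 15x³ − 23x² + 2x − 6.
Step 2: lead(−18x⁴ − 15x³ − 23x² + 2x − 6) ÷ lead(D) = −18x⁴ ÷ 3x² = −6x². Subtract (−6x²)·D = −18x⁴ + 6x³ − 6x². Remainder: −21x³ − 17x² + 2x − 6.
Step 3: lead(−21x³ − 17x² + 2x − 6) ÷ lead(D) = −21x³ ÷ 3x² = −7x. Subtract (−7x)·D = −21x³ + 7x² − 7x. Remainder: −24x² + 9x − 6.
Step 4: lead(−24x² + 9x − 6) ÷ lead(D) = −24x² ÷ 3x² = −8. Subtract (−8)·D = −24x² + 8x − 8. Remainder: x + 2.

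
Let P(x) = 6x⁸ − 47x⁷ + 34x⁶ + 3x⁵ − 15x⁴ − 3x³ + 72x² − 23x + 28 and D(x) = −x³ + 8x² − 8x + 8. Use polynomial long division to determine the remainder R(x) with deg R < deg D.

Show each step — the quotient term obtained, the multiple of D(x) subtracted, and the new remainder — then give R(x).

R(x) = 9x + 4

Step 1: lead(6x⁸ − 47x⁷ + 34x⁶ + 3x⁵ − 15x⁴ − 3x³ + 72x² − 23x + 28) ÷ lead(D) = 6x⁸ ÷ −x³ = −6x⁵. Subtract (−6x⁵)·D = 6x⁸ − 48x⁷ + 48x⁶ − 48x⁵. Remainder: x⁷ − 14x⁶ + 51x⁵ − 15x⁴ − 3x³ + 72x² − 23x + 28.
Step 2: lead(x⁷ − 14x⁶ + 51x⁵ − 15x⁴ − 3x³ + 72x² − 23x + 28) ÷ lead(D) = x⁷ ÷ −x³ = −x⁴. Subtract (−x⁴)·D = x⁷ − 8x⁶ + 8x⁵ − 8x⁴. Remainder: −6x⁶ + 43x⁵ − 7x⁴ − 3x³ + 72x² − 23x + 28.
Step 3: lead(−6x⁶ + 43x⁵ − 7x⁴ − 3x³ + 72x² − 23x + 28) ÷ lead(D) = −6x⁶ ÷ −x³ = 6x³. Subtract (6x³)·D = −6x⁶ + 48x⁵ − 48x⁴ + 48x³. Remainder: −5x⁵ + 41x⁴ − 51x³ + 72x² − 23x + 28.
Step 4: lead(−5x⁵ + 41x⁴ − 51x³ + 72x² − 23x + 28) ÷ lead(D) = −5x⁵ ÷ −x³ = 5x². Subtract (5x²)·D = −5x⁵ + 40x⁴ − 40x³ + 40x². Remainder: x⁴ − 11x³ + 32x² − 23x + 28.
Step 5: lead(x⁴ − 11x³ + 32x² − 23x + 28) ÷ lead(D) = x⁴ ÷ −x³ = −x. Subtract (−x)·D = x⁴ − 8x³ + 8x² − 8x. Remainder: −3x³ + 24x² − 15x + 28.
Step 6: lead(−3x³ + 24x² − 15x + 28) ÷ lead(D) = −3x³ ÷ −x³ = 3. Subtract (3)·D = −3x³ + 24x² − 24x + 24. Remainder: 9x + 4.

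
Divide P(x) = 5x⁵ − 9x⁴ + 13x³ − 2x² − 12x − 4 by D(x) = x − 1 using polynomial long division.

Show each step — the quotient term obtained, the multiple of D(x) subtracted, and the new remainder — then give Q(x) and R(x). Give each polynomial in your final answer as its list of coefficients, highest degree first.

Q = [5, -4, 9, 7, -5]; R = [-9]

Step 1: lead(5x⁵ − 9x⁴ + 13x³ − 2x² − 12x − 4) ÷ lead(D) = 5x⁵ ÷ x = 5x⁴. Subtract (5x⁴)·D = 5x⁵ − 5x⁴. Remainder: −4x⁴ + 13x³ − 2x² − 12x − 4.
Step 2: lead(−4x⁴ + 13x³ − 2x² − 12x − 4) ÷ lead(D) = −4x⁴ ÷ x = −4x³. Subtract (−4x³)·D = −4x⁴ + 4x³. Remainder: 9x³ − 2x² − 12x − 4.
Step 3: lead(9x³ − 2x² − 12x − 4) ÷ lead(D) = 9x³ ÷ x = 9x². Subtract (9x²)·D = 9x³ − 9x². Remainder: 7x² − 12x − 4.
Step 4: lead(7x² − 12x − 4) ÷ lead(D) = 7x² ÷ x = 7x. Subtract (7x)·D = 7x² − 7x. Remainder: −5x − 4.
Step 5: lead(−5x − 4) ÷ lead(D) = −5x ÷ x = −5. Subtract (−5)·D = −5x + 5. Remainder: −9.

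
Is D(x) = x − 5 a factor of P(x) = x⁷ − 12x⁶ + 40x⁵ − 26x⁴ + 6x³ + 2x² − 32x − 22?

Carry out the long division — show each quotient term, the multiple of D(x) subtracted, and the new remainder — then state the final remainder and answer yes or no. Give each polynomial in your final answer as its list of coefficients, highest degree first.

R = [-7], so D(x) is not a factor of P(x). no

Step 1: lead(x⁷ − 12x⁶ + 40x⁵ − 26x⁴ + 6x³ + 2x² − 32x − 22) ÷ lead(D) = x⁷ ÷ x = x⁶. Subtract (x⁶)·D = x⁷ − 5x⁶. Remainder: −7x⁶ + 40x⁵ − 26x⁴ + 6x³ + 2x² − 32x − 22.
Step 2: lead(−7x⁶ + 40x⁵ − 26x⁴ + 6x³ + 2x² − 32x − 22) ÷ lead(D) = −7x⁶ ÷ x = −7x⁵. Subtract (−7x⁵)·D = −7x⁶ + 35x⁵. Remainder: 5x⁵ − 26x⁴ + 6x³ + 2x² − 32x − 22.
Step 3: lead(5x⁵ − 26x⁴ + 6x³ + 2x² − 32x − 22) ÷ lead(D) = 5x⁵ ÷ x = 5x⁴. Subtract (5x⁴)·D = 5x⁵ − 25x⁴. Remainder: −x⁴ + 6x³ + 2x² − 32x − 22.
Step 4: lead(−x⁴ + 6x³ + 2x² − 32x − 22) ÷ lead(D) = −x⁴ ÷ x = −x³. Subtract (−x³)·D = −x⁴ + 5x³. Remainder: x³ + 2x² − 32x − 22.
Step 5: lead(x³ + 2x² − 32x − 22) ÷ lead(D) = x³ ÷ x = x². Subtract (x²)·D = x³ − 5x². Remainder: 7x² − 32x − 22.
Step 6: lead(7x² − 32x − 22) ÷ lead(D) = 7x² ÷ x = 7x. Subtract (7x)·D = 7x² − 35x. Remainder: 3x − 22.
Step 7: lead(3x − 22) ÷ lead(D) = 3x ÷ x = 3. Subtract (3)·D = 3x − 15. Remainder: −7.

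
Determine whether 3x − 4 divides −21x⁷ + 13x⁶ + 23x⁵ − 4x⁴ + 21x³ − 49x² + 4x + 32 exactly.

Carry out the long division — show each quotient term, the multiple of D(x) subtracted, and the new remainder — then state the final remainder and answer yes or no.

Step 1: lead(−21x⁷ + 13x⁶ + 23x⁵ − 4x⁴ + 21x³ − 49x² + 4x + 32) ÷ lead(D) = −21x⁷ ÷ 3x = −7x⁶. Subtract (−7x⁶)·D = −21x⁷ + 28x⁶. Remainder: −15x⁶ + 23x⁵ − 4x⁴ + 21x³ − 49x² + 4x + 32.
Step 2: lead(−15x⁶ + 23x⁵ − 4x⁴ + 21x³ − 49x² + 4x + 32) ÷ lead(D) = −15x⁶ ÷ 3x = −5x⁵. Subtract (−5x⁵)·D = −15x⁶ + 20x⁵. Remainder: 3x⁵ − 4x⁴ + 21x³ − 49x² + 4x + 32.
Step 3: lead(3x⁵ − 4x⁴ + 21x³ − 49x² + 4x + 32) ÷ lead(D) = 3x⁵ ÷ 3x = x⁴. Subtract (x⁴)·D = 3x⁵ − 4x⁴. Remainder: 21x³ − 49x² + 4x + 32.
Step 4: lead(21x³ − 49x² + 4x + 32) ÷ lead(D) = 21x³ ÷ 3x = 7x². Subtract (7x²)·D = 21x³ − 28x². Remainder: −21x² + 4x + 32.
Step 5: lead(−21x² + 4x + 32) ÷ lead(D) = −21x² ÷ 3x = −7x. Subtract (−7x)·D = −21x² + 28x. Remainder: −24x + 32.
Step 6: lead(−24x + 32) ÷ lead(D) = −24x ÷ 3x = −8. Subtract (−8)·D = −24x + 32. Remainder: 0.

R(x) = 0, so D(x) is a factor of P(x). yes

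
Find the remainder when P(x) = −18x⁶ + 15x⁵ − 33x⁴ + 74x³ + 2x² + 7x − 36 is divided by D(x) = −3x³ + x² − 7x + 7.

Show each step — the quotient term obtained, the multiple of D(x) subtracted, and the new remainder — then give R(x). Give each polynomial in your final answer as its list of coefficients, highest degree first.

Step 1: lead(−18x⁶ + 15x⁵ − 33x⁴ + 74x³ + 2x² + 7x − 36) ÷ lead(D) = −18x⁶ ÷ −3x³ = 6x³. Subtract (6x³)·D = −18x⁶ + 6x⁵ − 42x⁴ + 42x³. Remainder: 9x⁵ + 9x⁴ + 32x³ + 2x² + 7x − 36.
Step 2: lead(9x⁵ + 9x⁴ + 32x³ + 2x² + 7x − 36) ÷ lead(D) = 9x⁵ ÷ −3x³ = −3x². Subtract (−3x²)·D = 9x⁵ − 3x⁴ + 21x³ − 21x². Remainder: 12x⁴ + 11x³ + 23x² + 7x − 36.
Step 3: lead(12x⁴ + 11x³ + 23x² + 7x − 36) ÷ lead(D) = 12x⁴ ÷ −3x³ = −4x. Subtract (−4x)·D = 12x⁴ − 4x³ + 28x² − 28x. Remainder: 15x³ − 5x² + 35x − 36.
Step 4: lead(15x³ − 5x² + 35x − 36) ÷ lead(D) = 15x³ ÷ −3x³ = −5. Subtract (−5)·D = 15x³ − 5x² + 35x − 35. Remainder: −1.

R = [-1]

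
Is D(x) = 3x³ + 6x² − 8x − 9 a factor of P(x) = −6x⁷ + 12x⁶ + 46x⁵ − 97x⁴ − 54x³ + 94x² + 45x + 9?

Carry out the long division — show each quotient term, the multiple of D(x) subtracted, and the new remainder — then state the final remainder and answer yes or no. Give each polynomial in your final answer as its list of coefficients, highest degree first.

R = [9], so D(x) is not a factor of P(x). no

Step 1: lead(−6x⁷ + 12x⁶ + 46x⁵ − 97x⁴ − 54x³ + 94x² + 45x + 9) ÷ lead(D) = −6x⁷ ÷ 3x³ = −2x⁴. Subtract (−2x⁴)·D = −6x⁷ − 12x⁶ + 16x⁵ + 18x⁴. Remainder: 24x⁶ + 30x⁵ − 115x⁴ − 54x³ + 94x² + 45x + 9.
Step 2: lead(24x⁶ + 30x⁵ − 115x⁴ − 54x³ + 94x² + 45x + 9) ÷ lead(D) = 24x⁶ ÷ 3x³ = 8x³. Subtract (8x³)·D = 24x⁶ + 48x⁵ − 64x⁴ − 72x³. Remainder: −18x⁵ − 51x⁴ + 18x³ + 94x² + 45x + 9.
Step 3: lead(−18x⁵ − 51x⁴ + 18x³ + 94x² + 45x + 9) ÷ lead(D) = −18x⁵ ÷ 3x³ = −6x². Subtract (−6x²)·D = −18x⁵ − 36x⁴ + 48x³ + 54x². Remainder: −15x⁴ − 30x³ + 40x² + 45x + 9.
Step 4: lead(−15x⁴ − 30x³ + 40x² + 45x + 9) ÷ lead(D) = −15x⁴ ÷ 3x³ = −5x. Subtract (−5x)·D = −15x⁴ − 30x³ + 40x² + 45x. Remainder: 9.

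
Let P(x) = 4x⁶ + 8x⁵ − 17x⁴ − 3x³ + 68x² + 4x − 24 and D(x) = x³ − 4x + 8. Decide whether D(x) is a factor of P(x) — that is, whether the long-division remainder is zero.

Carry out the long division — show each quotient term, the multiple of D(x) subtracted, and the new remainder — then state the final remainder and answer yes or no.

R(x) = 0, so D(x) is a factor of P(x). yes

Step 1: lead(4x⁶ + 8x⁵ − 17x⁴ − 3x³ + 68x² + 4x − 24) ÷ lead(D) = 4x⁶ ÷ x³ = 4x³. Subtract (4x³)·D = 4x⁶ − 16x⁴ + 32x³. Remainder: 8x⁵ − x⁴ − 35x³ + 68x² + 4x − 24.
Step 2: lead(8x⁵ − x⁴ − 35x³ + 68x² + 4x − 24) ÷ lead(D) = 8x⁵ ÷ x³ = 8x². Subtract (8x²)·D = 8x⁵ − 32x³ + 64x². Remainder: −x⁴ − 3x³ + 4x² + 4x − 24.
Step 3: lead(−x⁴ − 3x³ + 4x² + 4x − 24) ÷ lead(D) = −x⁴ ÷ x³ = −x. Subtract (−x)·D = −x⁴ + 4x² − 8x. Remainder: −3x³ + 12x − 24.
Step 4: lead(−3x³ + 12x − 24) ÷ lead(D) = −3x³ ÷ x³ = −3. Subtract (−3)·D = −3x³ + 12x − 24. Remainder: 0.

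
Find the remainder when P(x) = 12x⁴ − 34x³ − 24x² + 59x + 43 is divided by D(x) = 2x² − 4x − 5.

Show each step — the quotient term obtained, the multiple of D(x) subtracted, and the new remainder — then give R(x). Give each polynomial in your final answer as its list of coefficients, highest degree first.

R = [6, 8]

Step 1: lead(12x⁴ − 34x³ − 24x² + 59x + 43) ÷ lead(D) = 12x⁴ ÷ 2x² = 6x². Subtract (6x²)·D = 12x⁴ − 24x³ − 30x². Remainder: −10x³ + 6x² + 59x + 43.
Step 2: lead(−10x³ + 6x² + 59x + 43) ÷ lead(D) = −10x³ ÷ 2x² = −5x. Subtract (−5x)·D = −10x³ + 20x² + 25x. Remainder: −14x² + 34x + 43.
Step 3: lead(−14x² + 34x + 43) ÷ lead(D) = −14x² ÷ 2x² = −7. Subtract (−7)·D = −14x² + 28x + 35. Remainder: 6x + 8.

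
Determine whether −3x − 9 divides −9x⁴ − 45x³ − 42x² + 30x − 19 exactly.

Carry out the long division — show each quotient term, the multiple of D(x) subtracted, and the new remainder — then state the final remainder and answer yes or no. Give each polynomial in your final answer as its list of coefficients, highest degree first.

R = [-1], so D(x) is not a factor of P(x). no

Step 1: lead(−9x⁴ − 45x³ − 42x² + 30x − 19) ÷ lead(D) = −9x⁴ ÷ −3x = 3x³. Subtract (3x³)·D = −9x⁴ − 27x³. Remainder: −18x³ − 42x² + 30x − 19.
Step 2: lead(−18x³ − 42x² + 30x − 19) ÷ lead(D) = −18x³ ÷ −3x = 6x². Subtract (6x²)·D = −18x³ − 54x². Remainder: 12x² + 30x − 19.
Step 3: lead(12x² + 30x − 19) ÷ lead(D) = 12x² ÷ −3x = −4x. Subtract (−4x)·D = 12x² + 36x. Remainder: −6x − 19.
Step 4: lead(−6x − 19) ÷ lead(D) = −6x ÷ −3x = 2. Subtract (2)·D = −6x − 18. Remainder: −1.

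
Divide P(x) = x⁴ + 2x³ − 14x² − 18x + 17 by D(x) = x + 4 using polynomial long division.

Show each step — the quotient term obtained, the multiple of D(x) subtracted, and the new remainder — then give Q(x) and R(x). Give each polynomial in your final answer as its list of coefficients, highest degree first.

Step 1: lead(x⁴ + 2x³ − 14x² − 18x + 17) ÷ lead(D) = x⁴ ÷ x = x³. Subtract (x³)·D = x⁴ + 4x³. Remainder: −2x³ − 14x² − 18x + 17.
Step 2: lead(−2x³ − 14x² − 18x + 17) ÷ lead(D) = −2x³ ÷ x = −2x². Subtract (−2x²)·D = −2x³ − 8x². Remainder: −6x² − 18x + 17.
Step 3: lead(−6x² − 18x + 17) ÷ lead(D) = −6x² ÷ x = −6x. Subtract (−6x)·D = −6x² − 24x. Remainder: 6x + 17.
Step 4: lead(6x + 17) ÷ lead(D) = 6x ÷ x = 6. Subtract (6)·D = 6x + 24. Remainder: −7.

Q = [1, -2, -6, 6]; R = [-7]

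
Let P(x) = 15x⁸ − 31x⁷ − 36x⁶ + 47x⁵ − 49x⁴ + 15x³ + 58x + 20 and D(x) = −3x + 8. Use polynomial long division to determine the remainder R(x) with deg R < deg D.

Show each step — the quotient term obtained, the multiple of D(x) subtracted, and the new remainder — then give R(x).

Step 1: lead(15x⁸ − 31x⁷ − 36x⁶ + 47x⁵ − 49x⁴ + 15x³ + 58x + 20) ÷ lead(D) = 15x⁸ ÷ −3x = −5x⁷. Subtract (−5x⁷)·D = 15x⁸ − 40x⁷. Remainder: 9x⁷ − 36x⁶ + 47x⁵ − 49x⁴ + 15x³ + 58x + 20.
Step 2: lead(9x⁷ − 36x⁶ + 47x⁵ − 49x⁴ + 15x³ + 58x + 20) ÷ lead(D) = 9x⁷ ÷ −3x = −3x⁶. Subtract (−3x⁶)·D = 9x⁷ − 24x⁶. Remainder: −12x⁶ + 47x⁵ − 49x⁴ + 15x³ + 58x + 20.
Step 3: lead(−12x⁶ + 47x⁵ − 49x⁴ + 15x³ + 58x + 20) ÷ lead(D) = −12x⁶ ÷ −3x = 4x⁵. Subtract (4x⁵)·D = −12x⁶ + 32x⁵. Remainder: 15x⁵ − 49x⁴ + 15x³ + 58x + 20.
Step 4: lead(15x⁵ − 49x⁴ + 15x³ + 58x + 20) ÷ lead(D) = 15x⁵ ÷ −3x = −5x⁴. Subtract (−5x⁴)·D = 15x⁵ − 40x⁴. Remainder: −9x⁴ + 15x³ + 58x + 20.
Step 5: lead(−9x⁴ + 15x³ + 58x + 20) ÷ lead(D) = −9x⁴ ÷ −3x = 3x³. Subtract (3x³)·D = −9x⁴ + 24x³. Remainder: −9x³ + 58x + 20.
Step 6: lead(−9x³ + 58x + 20) ÷ lead(D) = −9x³ ÷ −3x = 3x². Subtract (3x²)·D = −9x³ + 24x². Remainder: −24x² + 58x + 20.
Step 7: lead(−24x² + 58x + 20) ÷ lead(D) = −24x² ÷ −3x = 8x. Subtract (8x)·D = −24x² + 64x. Remainder: −6x + 20.
Step 8: lead(−6x + 20) ÷ lead(D) = −6x ÷ −3x = 2. Subtract (2)·D = −6x + 16. Remainder: 4.

R(x) = 4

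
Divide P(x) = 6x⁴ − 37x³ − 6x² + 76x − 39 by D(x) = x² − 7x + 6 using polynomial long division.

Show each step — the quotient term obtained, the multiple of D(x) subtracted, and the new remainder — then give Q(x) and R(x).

Step 1: lead(6x⁴ − 37x³ − 6x² + 76x − 39) ÷ lead(D) = 6x⁴ ÷ x² = 6x². Subtract (6x²)·D = 6x⁴ − 42x³ + 36x². Remainder: 5x³ − 42x² + 76x − 39.
Step 2: lead(5x³ − 42x² + 76x − 39) ÷ lead(D) = 5x³ ÷ x² = 5x. Subtract (5x)·D = 5x³ − 35x² + 30x. Remainder: −7x² + 46x − 39.
Step 3: lead(−7x² + 46x − 39) ÷ lead(D) = −7x² ÷ x² = −7. Subtract (−7)·D = −7x² + 49x − 42. Remainder: −3x + 3.

Q(x) = 6x² + 5x − 7; R(x) = −3x + 3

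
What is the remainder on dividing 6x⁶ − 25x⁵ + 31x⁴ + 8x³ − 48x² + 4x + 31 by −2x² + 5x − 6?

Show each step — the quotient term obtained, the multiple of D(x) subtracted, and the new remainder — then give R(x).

Step 1: lead(6x⁶ − 25x⁵ + 31x⁴ + 8x³ − 48x² + 4x + 31) ÷ lead(D) = 6x⁶ ÷ −2x² = −3x⁴. Subtract (−3x⁴)·D = 6x⁶ − 15x⁵ + 18x⁴. Remainder: −10x⁵ + 13x⁴ + 8x³ − 48x² + 4x + 31.
Step 2: lead(−10x⁵ + 13x⁴ + 8x³ − 48x² + 4x + 31) ÷ lead(D) = −10x⁵ ÷ −2x² = 5x³. Subtract (5x³)·D = −10x⁵ + 25x⁴ − 30x³. Remainder: −12x⁴ + 38x³ − 48x² + 4x + 31.
Step 3: lead(−12x⁴ + 38x³ − 48x² + 4x + 31) ÷ lead(D) = −12x⁴ ÷ −2x² = 6x². Subtract (6x²)·D = −12x⁴ + 30x³ − 36x². Remainder: 8x³ − 12x² + 4x + 31.
Step 4: lead(8x³ − 12x² + 4x + 31) ÷ lead(D) = 8x³ ÷ −2x² = −4x. Subtract (−4x)·D = 8x³ − 20x² + 24x. Remainder: 8x² − 20x + 31.
Step 5: lead(8x² − 20x + 31) ÷ lead(D) = 8x² ÷ −2x² = −4. Subtract (−4)·D = 8x² − 20x + 24. Remainder: 7.

R(x) = 7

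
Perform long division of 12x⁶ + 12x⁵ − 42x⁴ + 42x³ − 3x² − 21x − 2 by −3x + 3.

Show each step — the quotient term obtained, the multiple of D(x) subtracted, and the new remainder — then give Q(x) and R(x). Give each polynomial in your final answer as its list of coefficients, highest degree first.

Step 1: lead(12x⁶ + 12x⁵ − 42x⁴ + 42x³ − 3x² − 21x − 2) ÷ lead(D) = 12x⁶ ÷ −3x = −4x⁵. Subtract (−4x⁵)·D = 12x⁶ − 12x⁵. Remainder: 24x⁵ − 42x⁴ + 42x³ − 3x² − 21x − 2.
Step 2: lead(24x⁵ − 42x⁴ + 42x³ − 3x² − 21x − 2) ÷ lead(D) = 24x⁵ ÷ −3x = −8x⁴. Subtract (−8x⁴)·D = 24x⁵ − 24x⁴. Remainder: −18x⁴ + 42x³ − 3x² − 21x − 2.
Step 3: lead(−18x⁴ + 42x³ − 3x² − 21x − 2) ÷ lead(D) = −18x⁴ ÷ −3x = 6x³. Subtract (6x³)·D = −18x⁴ + 18x³. Remainder: 24x³ − 3x² − 21x − 2.
Step 4: lead(24x³ − 3x² − 21x − 2) ÷ lead(D) = 24x³ ÷ −3x = −8x². Subtract (−8x²)·D = 24x³ − 24x². Remainder: 21x² − 21x − 2.
Step 5: lead(21x² − 21x − 2) ÷ lead(D) = 21x² ÷ −3x = −7x. Subtract (−7x)·D = 21x² − 21x. Remainder: −2.

Q = [-4, -8, 6, -8, -7, 0]; R = [-2]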